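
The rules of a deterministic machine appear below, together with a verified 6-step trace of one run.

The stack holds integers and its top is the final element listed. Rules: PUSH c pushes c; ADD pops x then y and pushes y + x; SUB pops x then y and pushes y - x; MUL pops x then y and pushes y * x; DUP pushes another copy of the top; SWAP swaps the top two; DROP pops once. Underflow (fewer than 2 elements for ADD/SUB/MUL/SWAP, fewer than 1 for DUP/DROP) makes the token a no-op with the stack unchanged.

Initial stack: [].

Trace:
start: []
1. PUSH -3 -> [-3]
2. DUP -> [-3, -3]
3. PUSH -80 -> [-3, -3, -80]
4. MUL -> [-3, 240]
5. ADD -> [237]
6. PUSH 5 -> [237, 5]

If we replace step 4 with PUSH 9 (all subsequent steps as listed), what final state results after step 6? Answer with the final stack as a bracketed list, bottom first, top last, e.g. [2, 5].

[-3, -3, -71, 5]

(re-executing from step 4 with the substitution; state before step 4: [-3, -3, -80])
4. PUSH 9 -> [-3, -3, -80, 9]
5. ADD -> [-3, -3, -71]
6. PUSH 5 -> [-3, -3, -71, 5]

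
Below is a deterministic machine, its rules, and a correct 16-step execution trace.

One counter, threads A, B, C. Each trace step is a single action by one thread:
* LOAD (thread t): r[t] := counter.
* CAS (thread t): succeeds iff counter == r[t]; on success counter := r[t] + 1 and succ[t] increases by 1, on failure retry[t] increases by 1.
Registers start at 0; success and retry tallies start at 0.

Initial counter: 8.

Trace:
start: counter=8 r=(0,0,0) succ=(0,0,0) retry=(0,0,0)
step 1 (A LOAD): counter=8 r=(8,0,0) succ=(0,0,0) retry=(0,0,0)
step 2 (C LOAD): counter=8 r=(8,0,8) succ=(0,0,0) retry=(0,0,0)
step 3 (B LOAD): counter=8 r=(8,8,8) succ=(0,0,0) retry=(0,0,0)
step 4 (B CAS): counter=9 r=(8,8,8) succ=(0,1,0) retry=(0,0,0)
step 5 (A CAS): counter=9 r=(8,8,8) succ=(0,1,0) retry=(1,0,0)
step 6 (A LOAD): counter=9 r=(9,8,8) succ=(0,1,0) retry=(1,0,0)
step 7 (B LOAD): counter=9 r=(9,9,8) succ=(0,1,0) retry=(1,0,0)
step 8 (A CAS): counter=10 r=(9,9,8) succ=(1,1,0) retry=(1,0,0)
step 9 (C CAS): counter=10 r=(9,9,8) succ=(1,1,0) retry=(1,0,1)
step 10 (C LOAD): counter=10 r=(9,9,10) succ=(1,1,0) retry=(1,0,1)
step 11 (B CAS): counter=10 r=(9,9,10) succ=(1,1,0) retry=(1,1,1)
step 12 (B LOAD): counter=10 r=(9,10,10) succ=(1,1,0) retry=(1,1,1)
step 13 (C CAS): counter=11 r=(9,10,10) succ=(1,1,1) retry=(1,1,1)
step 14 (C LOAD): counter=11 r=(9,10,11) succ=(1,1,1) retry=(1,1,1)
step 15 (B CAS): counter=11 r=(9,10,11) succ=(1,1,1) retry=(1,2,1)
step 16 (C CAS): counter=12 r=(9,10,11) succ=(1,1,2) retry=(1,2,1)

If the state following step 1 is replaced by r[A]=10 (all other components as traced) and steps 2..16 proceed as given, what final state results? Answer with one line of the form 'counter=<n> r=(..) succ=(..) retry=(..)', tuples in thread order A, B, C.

state after step 1 := counter=8 r=(10,0,0) succ=(0,0,0) retry=(0,0,0)
step 2 (C LOAD): counter=8 r=(10,0,8) succ=(0,0,0) retry=(0,0,0)
step 3 (B LOAD): counter=8 r=(10,8,8) succ=(0,0,0) retry=(0,0,0)
step 4 (B CAS): counter=9 r=(10,8,8) succ=(0,1,0) retry=(0,0,0)
step 5 (A CAS): counter=9 r=(10,8,8) succ=(0,1,0) retry=(1,0,0)
step 6 (A LOAD): counter=9 r=(9,8,8) succ=(0,1,0) retry=(1,0,0)
step 7 (B LOAD): counter=9 r=(9,9,8) succ=(0,1,0) retry=(1,0,0)
step 8 (A CAS): counter=10 r=(9,9,8) succ=(1,1,0) retry=(1,0,0)
step 9 (C CAS): counter=10 r=(9,9,8) succ=(1,1,0) retry=(1,0,1)
step 10 (C LOAD): counter=10 r=(9,9,10) succ=(1,1,0) retry=(1,0,1)
step 11 (B CAS): counter=10 r=(9,9,10) succ=(1,1,0) retry=(1,1,1)
step 12 (B LOAD): counter=10 r=(9,10,10) succ=(1,1,0) retry=(1,1,1)
step 13 (C CAS): counter=11 r=(9,10,10) succ=(1,1,1) retry=(1,1,1)
step 14 (C LOAD): counter=11 r=(9,10,11) succ=(1,1,1) retry=(1,1,1)
step 15 (B CAS): counter=11 r=(9,10,11) succ=(1,1,1) retry=(1,2,1)
step 16 (C CAS): counter=12 r=(9,10,11) succ=(1,1,2) retry=(1,2,1)

counter=12 r=(9,10,11) succ=(1,1,2) retry=(1,2,1)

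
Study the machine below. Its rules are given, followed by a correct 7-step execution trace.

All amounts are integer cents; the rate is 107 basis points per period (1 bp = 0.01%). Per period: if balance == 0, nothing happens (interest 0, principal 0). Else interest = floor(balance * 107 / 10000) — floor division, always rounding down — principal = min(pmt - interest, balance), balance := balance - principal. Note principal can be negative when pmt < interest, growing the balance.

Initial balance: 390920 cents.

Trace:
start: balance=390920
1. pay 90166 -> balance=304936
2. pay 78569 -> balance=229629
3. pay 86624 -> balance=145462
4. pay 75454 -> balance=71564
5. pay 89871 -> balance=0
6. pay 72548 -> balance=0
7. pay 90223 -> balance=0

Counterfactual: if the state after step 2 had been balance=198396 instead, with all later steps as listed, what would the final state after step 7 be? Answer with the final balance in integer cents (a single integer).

state after step 2 := balance=198396
3. pay 86624 -> balance=113894
4. pay 75454 -> balance=39658
5. pay 89871 -> balance=0
6. pay 72548 -> balance=0
7. pay 90223 -> balance=0

0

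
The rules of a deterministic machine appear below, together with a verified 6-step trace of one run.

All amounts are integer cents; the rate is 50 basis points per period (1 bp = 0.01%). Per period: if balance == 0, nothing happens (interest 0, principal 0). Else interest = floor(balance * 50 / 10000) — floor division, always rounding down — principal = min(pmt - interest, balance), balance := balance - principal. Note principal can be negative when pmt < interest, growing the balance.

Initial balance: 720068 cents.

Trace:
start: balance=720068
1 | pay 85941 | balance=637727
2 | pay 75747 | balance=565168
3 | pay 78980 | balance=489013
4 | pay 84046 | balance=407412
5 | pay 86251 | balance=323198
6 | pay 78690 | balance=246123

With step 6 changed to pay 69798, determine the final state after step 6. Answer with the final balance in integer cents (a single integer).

255015

(re-executing from step 6 with the substitution; state before step 6: balance=323198)
6 | pay 69798 | balance=255015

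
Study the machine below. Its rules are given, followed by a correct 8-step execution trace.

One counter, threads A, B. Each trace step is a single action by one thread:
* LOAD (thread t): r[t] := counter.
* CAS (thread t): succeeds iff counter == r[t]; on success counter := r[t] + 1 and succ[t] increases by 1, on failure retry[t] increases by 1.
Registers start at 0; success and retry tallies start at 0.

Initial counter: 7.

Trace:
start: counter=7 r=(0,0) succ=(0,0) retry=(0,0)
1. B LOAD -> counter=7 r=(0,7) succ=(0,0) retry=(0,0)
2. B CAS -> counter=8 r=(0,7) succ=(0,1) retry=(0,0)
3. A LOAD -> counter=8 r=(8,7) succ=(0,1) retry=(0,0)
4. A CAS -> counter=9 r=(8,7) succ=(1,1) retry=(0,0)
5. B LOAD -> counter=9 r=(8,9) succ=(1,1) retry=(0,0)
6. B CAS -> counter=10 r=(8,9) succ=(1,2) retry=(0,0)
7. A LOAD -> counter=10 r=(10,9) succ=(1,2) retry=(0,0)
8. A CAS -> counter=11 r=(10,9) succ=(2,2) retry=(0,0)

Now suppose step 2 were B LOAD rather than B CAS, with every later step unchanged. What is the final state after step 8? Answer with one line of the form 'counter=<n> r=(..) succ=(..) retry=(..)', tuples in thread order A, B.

(re-executing from step 2 with the substitution; state before step 2: counter=7 r=(0,7) succ=(0,0) retry=(0,0))
2. B LOAD -> counter=7 r=(0,7) succ=(0,0) retry=(0,0)
3. A LOAD -> counter=7 r=(7,7) succ=(0,0) retry=(0,0)
4. A CAS -> counter=8 r=(7,7) succ=(1,0) retry=(0,0)
5. B LOAD -> counter=8 r=(7,8) succ=(1,0) retry=(0,0)
6. B CAS -> counter=9 r=(7,8) succ=(1,1) retry=(0,0)
7. A LOAD -> counter=9 r=(9,8) succ=(1,1) retry=(0,0)
8. A CAS -> counter=10 r=(9,8) succ=(2,1) retry=(0,0)

counter=10 r=(9,8) succ=(2,1) retry=(0,0)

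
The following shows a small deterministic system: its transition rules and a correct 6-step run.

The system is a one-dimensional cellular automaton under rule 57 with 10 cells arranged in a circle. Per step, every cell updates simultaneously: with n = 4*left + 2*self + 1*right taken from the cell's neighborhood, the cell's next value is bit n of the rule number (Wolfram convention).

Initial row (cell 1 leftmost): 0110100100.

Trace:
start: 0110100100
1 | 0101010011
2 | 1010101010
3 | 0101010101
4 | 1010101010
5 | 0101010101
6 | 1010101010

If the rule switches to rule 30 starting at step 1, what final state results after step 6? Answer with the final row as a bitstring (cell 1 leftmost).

(re-executing steps 1..6 under rule 30; state before step 1: 0110100100)
1 | 1100111110
2 | 1011100000
3 | 1010010001
4 | 0011111011
5 | 1110000010
6 | 1001000110

1001000110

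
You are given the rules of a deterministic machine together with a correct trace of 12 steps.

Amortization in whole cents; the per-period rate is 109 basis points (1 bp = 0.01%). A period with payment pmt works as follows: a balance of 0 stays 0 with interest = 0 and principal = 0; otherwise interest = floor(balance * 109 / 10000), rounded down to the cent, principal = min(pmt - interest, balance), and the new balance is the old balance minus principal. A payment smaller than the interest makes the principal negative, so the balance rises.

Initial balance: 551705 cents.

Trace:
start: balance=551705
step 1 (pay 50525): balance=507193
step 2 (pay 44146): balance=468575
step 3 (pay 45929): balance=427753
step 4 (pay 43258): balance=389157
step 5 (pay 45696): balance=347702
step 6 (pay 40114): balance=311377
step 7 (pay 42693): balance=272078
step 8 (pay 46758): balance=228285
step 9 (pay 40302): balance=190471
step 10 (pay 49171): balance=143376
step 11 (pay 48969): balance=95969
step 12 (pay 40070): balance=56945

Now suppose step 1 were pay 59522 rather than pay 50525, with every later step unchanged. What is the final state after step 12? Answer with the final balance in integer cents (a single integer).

(re-executing from step 1 with the substitution; state before step 1: balance=551705)
step 1 (pay 59522): balance=498196
step 2 (pay 44146): balance=459480
step 3 (pay 45929): balance=418559
step 4 (pay 43258): balance=379863
step 5 (pay 45696): balance=338307
step 6 (pay 40114): balance=301880
step 7 (pay 42693): balance=262477
step 8 (pay 46758): balance=218579
step 9 (pay 40302): balance=180659
step 10 (pay 49171): balance=133457
step 11 (pay 48969): balance=85942
step 12 (pay 40070): balance=46808

46808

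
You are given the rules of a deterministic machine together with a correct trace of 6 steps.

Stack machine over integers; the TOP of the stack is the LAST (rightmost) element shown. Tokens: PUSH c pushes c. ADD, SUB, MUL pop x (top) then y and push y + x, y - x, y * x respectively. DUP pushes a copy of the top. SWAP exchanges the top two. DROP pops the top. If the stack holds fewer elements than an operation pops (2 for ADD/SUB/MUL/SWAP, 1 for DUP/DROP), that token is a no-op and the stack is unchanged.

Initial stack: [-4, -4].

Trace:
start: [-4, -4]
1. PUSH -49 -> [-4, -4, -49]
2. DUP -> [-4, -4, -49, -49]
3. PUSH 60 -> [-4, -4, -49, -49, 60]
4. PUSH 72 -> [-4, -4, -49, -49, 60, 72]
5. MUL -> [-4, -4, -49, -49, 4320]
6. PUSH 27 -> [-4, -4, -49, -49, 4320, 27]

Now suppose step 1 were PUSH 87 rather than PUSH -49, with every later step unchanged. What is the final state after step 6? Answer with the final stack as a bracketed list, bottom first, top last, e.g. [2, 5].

[-4, -4, 87, 87, 4320, 27]

(re-executing from step 1 with the substitution; state before step 1: [-4, -4])
1. PUSH 87 -> [-4, -4, 87]
2. DUP -> [-4, -4, 87, 87]
3. PUSH 60 -> [-4, -4, 87, 87, 60]
4. PUSH 72 -> [-4, -4, 87, 87, 60, 72]
5. MUL -> [-4, -4, 87, 87, 4320]
6. PUSH 27 -> [-4, -4, 87, 87, 4320, 27]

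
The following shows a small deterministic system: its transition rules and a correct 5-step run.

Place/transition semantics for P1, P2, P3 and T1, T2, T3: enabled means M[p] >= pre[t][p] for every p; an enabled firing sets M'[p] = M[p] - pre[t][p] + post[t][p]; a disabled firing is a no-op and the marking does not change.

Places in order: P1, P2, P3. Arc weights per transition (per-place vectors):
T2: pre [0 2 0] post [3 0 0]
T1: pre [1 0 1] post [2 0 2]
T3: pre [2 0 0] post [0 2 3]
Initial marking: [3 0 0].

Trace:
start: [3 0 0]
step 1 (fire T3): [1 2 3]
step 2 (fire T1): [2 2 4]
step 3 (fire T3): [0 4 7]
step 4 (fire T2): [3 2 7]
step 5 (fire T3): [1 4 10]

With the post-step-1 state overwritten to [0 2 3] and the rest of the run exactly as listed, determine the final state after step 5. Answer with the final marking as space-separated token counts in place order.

state after step 1 := [0 2 3]
step 2 (fire T1): [0 2 3]
step 3 (fire T3): [0 2 3]
step 4 (fire T2): [3 0 3]
step 5 (fire T3): [1 2 6]

1 2 6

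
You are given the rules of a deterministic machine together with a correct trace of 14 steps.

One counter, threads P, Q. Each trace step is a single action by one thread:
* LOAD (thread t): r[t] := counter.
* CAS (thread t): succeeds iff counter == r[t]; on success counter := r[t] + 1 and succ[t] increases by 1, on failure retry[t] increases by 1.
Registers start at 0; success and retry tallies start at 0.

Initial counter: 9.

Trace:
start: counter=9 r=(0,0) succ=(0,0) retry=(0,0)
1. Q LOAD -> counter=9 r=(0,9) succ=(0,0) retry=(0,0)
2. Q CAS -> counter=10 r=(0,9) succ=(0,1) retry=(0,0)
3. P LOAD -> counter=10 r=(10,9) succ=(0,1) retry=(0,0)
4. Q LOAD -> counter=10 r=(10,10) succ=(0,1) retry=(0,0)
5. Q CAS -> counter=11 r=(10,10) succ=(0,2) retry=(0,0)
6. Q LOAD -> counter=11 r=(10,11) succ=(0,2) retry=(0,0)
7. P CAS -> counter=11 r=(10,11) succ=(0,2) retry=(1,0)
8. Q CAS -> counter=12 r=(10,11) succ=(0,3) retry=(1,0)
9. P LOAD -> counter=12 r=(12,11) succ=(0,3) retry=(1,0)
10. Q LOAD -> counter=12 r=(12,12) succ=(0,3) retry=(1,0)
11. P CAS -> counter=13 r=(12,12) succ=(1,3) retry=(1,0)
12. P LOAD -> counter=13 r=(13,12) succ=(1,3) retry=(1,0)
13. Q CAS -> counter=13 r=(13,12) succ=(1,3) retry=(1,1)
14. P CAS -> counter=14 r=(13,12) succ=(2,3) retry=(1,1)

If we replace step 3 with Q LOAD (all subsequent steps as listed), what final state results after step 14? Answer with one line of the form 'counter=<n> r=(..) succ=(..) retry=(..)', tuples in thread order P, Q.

(re-executing from step 3 with the substitution; state before step 3: counter=10 r=(0,9) succ=(0,1) retry=(0,0))
3. Q LOAD -> counter=10 r=(0,10) succ=(0,1) retry=(0,0)
4. Q LOAD -> counter=10 r=(0,10) succ=(0,1) retry=(0,0)
5. Q CAS -> counter=11 r=(0,10) succ=(0,2) retry=(0,0)
6. Q LOAD -> counter=11 r=(0,11) succ=(0,2) retry=(0,0)
7. P CAS -> counter=11 r=(0,11) succ=(0,2) retry=(1,0)
8. Q CAS -> counter=12 r=(0,11) succ=(0,3) retry=(1,0)
9. P LOAD -> counter=12 r=(12,11) succ=(0,3) retry=(1,0)
10. Q LOAD -> counter=12 r=(12,12) succ=(0,3) retry=(1,0)
11. P CAS -> counter=13 r=(12,12) succ=(1,3) retry=(1,0)
12. P LOAD -> counter=13 r=(13,12) succ=(1,3) retry=(1,0)
13. Q CAS -> counter=13 r=(13,12) succ=(1,3) retry=(1,1)
14. P CAS -> counter=14 r=(13,12) succ=(2,3) retry=(1,1)

counter=14 r=(13,12) succ=(2,3) retry=(1,1)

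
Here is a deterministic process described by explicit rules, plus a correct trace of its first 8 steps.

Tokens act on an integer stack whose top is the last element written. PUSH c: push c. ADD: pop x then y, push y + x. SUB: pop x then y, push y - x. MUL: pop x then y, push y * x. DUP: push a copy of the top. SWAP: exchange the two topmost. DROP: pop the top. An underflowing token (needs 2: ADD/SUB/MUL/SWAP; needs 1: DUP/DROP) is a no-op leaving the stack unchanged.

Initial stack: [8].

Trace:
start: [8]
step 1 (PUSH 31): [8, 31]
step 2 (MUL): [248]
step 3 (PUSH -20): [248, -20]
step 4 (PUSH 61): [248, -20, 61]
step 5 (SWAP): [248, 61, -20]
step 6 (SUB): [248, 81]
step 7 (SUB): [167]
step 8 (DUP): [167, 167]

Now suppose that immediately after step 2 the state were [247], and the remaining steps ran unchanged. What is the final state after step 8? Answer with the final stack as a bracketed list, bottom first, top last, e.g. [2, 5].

[166, 166]

state after step 2 := [247]
step 3 (PUSH -20): [247, -20]
step 4 (PUSH 61): [247, -20, 61]
step 5 (SWAP): [247, 61, -20]
step 6 (SUB): [247, 81]
step 7 (SUB): [166]
step 8 (DUP): [166, 166]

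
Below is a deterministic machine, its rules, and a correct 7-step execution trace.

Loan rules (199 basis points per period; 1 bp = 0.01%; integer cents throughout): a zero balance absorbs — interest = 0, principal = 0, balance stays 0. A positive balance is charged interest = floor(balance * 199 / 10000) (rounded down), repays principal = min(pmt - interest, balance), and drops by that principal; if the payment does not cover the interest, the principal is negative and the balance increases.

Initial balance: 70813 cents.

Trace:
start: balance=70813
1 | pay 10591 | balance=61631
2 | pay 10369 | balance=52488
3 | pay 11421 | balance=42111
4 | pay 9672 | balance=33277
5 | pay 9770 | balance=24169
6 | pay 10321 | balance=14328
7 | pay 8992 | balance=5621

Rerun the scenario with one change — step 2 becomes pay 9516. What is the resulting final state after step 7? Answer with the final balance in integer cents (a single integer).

(re-executing from step 2 with the substitution; state before step 2: balance=61631)
2 | pay 9516 | balance=53341
3 | pay 11421 | balance=42981
4 | pay 9672 | balance=34164
5 | pay 9770 | balance=25073
6 | pay 10321 | balance=15250
7 | pay 8992 | balance=6561

6561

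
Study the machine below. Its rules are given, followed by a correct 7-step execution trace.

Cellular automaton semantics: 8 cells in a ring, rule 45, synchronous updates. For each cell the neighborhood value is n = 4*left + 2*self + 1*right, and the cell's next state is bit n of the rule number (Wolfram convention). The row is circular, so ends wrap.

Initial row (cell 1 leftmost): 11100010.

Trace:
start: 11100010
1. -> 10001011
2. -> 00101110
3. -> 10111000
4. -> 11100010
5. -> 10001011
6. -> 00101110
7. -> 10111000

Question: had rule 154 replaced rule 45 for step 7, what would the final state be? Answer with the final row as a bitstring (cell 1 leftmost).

(re-executing step 7 under rule 154; state before step 7: 00101110)
7. -> 01001101

01001101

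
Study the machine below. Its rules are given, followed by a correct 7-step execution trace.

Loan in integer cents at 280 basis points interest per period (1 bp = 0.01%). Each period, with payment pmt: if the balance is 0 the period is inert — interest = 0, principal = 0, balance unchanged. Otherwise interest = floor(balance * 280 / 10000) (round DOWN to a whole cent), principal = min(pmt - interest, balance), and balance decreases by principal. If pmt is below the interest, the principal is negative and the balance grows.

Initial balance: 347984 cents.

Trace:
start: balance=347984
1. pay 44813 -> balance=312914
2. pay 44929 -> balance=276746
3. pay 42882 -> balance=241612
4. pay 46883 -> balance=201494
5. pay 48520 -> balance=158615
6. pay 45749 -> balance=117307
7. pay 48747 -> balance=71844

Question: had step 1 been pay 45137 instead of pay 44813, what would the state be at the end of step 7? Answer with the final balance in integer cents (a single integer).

71462

(re-executing from step 1 with the substitution; state before step 1: balance=347984)
1. pay 45137 -> balance=312590
2. pay 44929 -> balance=276413
3. pay 42882 -> balance=241270
4. pay 46883 -> balance=201142
5. pay 48520 -> balance=158253
6. pay 45749 -> balance=116935
7. pay 48747 -> balance=71462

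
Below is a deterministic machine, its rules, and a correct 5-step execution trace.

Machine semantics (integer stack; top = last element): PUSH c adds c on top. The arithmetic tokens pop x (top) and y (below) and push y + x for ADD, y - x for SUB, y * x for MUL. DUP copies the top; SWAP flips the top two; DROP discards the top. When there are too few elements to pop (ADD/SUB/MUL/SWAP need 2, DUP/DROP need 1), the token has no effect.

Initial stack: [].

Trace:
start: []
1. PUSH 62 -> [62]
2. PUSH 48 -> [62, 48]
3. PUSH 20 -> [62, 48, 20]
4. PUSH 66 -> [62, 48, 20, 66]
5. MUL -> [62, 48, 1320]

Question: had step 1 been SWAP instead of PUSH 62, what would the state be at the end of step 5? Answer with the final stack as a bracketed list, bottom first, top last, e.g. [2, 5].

(re-executing from step 1 with the substitution; state before step 1: [])
1. SWAP -> []
2. PUSH 48 -> [48]
3. PUSH 20 -> [48, 20]
4. PUSH 66 -> [48, 20, 66]
5. MUL -> [48, 1320]

[48, 1320]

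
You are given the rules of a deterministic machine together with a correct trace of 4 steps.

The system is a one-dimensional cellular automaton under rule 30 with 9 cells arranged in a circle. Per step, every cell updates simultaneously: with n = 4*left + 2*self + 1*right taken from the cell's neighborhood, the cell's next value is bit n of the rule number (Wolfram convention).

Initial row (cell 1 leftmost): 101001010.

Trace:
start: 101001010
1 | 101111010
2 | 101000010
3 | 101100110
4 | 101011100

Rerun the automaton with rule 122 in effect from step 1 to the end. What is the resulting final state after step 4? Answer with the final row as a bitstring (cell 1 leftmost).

111111110

(re-executing steps 1..4 under rule 122; state before step 1: 101001010)
1 | 010110101
2 | 101111010
3 | 011001101
4 | 111111110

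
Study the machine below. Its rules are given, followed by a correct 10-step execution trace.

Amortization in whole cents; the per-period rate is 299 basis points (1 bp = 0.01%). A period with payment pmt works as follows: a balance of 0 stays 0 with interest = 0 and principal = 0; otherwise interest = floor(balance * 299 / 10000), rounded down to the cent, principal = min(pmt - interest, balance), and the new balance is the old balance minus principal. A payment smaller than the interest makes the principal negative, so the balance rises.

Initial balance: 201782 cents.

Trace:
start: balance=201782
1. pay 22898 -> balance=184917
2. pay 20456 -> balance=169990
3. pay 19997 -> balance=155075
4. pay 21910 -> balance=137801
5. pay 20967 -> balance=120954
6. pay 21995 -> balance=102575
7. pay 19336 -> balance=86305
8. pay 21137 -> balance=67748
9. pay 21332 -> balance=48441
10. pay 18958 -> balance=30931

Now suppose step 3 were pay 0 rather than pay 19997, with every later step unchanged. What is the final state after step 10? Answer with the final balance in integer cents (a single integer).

55509

(re-executing from step 3 with the substitution; state before step 3: balance=169990)
3. pay 0 -> balance=175072
4. pay 21910 -> balance=158396
5. pay 20967 -> balance=142165
6. pay 21995 -> balance=124420
7. pay 19336 -> balance=108804
8. pay 21137 -> balance=90920
9. pay 21332 -> balance=72306
10. pay 18958 -> balance=55509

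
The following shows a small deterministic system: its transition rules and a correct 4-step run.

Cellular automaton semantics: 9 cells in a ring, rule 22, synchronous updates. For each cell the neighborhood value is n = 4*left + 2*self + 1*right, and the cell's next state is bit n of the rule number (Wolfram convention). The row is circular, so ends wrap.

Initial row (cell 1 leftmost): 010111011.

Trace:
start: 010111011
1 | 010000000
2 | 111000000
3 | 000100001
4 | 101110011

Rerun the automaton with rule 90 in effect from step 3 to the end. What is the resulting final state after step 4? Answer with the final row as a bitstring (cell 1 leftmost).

(re-executing steps 3..4 under rule 90; state before step 3: 111000000)
3 | 101100001
4 | 101110011

101110011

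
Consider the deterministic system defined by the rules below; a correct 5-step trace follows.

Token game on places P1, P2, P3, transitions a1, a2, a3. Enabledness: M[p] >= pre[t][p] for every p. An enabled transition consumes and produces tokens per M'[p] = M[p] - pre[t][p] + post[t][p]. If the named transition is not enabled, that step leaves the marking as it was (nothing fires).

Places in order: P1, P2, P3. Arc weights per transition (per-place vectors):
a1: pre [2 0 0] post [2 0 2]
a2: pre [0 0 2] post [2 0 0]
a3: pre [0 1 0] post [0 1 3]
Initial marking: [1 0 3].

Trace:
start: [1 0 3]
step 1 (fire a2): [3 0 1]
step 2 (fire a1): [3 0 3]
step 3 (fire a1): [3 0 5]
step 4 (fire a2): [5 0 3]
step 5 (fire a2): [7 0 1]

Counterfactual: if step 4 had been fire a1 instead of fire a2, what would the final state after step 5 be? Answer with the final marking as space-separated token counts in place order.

(re-executing from step 4 with the substitution; state before step 4: [3 0 5])
step 4 (fire a1): [3 0 7]
step 5 (fire a2): [5 0 5]

5 0 5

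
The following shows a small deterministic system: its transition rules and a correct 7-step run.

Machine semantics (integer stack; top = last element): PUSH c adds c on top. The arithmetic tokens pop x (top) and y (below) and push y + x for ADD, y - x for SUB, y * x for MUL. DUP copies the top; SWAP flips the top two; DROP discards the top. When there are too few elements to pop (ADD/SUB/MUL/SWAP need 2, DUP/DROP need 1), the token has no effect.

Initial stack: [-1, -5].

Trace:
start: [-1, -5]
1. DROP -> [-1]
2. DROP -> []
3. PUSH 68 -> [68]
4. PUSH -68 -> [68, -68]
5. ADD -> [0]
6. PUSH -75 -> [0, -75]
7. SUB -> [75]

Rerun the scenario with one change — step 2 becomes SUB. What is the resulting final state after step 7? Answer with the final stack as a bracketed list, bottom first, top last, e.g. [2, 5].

[-1, 75]

(re-executing from step 2 with the substitution; state before step 2: [-1])
2. SUB -> [-1]
3. PUSH 68 -> [-1, 68]
4. PUSH -68 -> [-1, 68, -68]
5. ADD -> [-1, 0]
6. PUSH -75 -> [-1, 0, -75]
7. SUB -> [-1, 75]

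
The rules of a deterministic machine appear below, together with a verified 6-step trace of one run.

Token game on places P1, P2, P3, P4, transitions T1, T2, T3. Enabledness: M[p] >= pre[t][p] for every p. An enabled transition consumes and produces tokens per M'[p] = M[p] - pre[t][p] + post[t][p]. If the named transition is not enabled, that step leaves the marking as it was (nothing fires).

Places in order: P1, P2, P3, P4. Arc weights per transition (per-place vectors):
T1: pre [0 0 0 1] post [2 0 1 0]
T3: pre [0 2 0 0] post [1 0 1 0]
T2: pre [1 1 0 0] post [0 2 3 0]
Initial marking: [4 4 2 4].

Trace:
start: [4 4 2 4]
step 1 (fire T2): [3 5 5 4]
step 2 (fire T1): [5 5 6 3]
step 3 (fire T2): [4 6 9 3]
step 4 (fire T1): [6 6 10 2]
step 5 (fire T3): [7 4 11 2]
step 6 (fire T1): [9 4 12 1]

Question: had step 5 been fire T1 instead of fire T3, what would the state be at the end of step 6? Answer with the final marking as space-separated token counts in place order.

10 6 12 0

(re-executing from step 5 with the substitution; state before step 5: [6 6 10 2])
step 5 (fire T1): [8 6 11 1]
step 6 (fire T1): [10 6 12 0]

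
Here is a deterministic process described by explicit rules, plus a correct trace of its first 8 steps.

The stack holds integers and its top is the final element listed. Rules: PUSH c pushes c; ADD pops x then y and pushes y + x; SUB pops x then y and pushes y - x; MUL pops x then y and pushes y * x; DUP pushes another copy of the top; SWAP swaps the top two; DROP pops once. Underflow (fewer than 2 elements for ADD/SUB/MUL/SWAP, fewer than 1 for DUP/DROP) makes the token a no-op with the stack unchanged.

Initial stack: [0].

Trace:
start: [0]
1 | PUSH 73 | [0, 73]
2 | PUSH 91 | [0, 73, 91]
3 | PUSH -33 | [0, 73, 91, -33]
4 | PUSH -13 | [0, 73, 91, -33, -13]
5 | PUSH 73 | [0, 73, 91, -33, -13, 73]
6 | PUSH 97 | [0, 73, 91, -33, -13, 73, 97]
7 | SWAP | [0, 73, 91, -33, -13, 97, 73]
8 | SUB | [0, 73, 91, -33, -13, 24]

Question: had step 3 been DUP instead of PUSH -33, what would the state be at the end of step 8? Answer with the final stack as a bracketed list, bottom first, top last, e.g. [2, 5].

[0, 73, 91, 91, -13, 24]

(re-executing from step 3 with the substitution; state before step 3: [0, 73, 91])
3 | DUP | [0, 73, 91, 91]
4 | PUSH -13 | [0, 73, 91, 91, -13]
5 | PUSH 73 | [0, 73, 91, 91, -13, 73]
6 | PUSH 97 | [0, 73, 91, 91, -13, 73, 97]
7 | SWAP | [0, 73, 91, 91, -13, 97, 73]
8 | SUB | [0, 73, 91, 91, -13, 24]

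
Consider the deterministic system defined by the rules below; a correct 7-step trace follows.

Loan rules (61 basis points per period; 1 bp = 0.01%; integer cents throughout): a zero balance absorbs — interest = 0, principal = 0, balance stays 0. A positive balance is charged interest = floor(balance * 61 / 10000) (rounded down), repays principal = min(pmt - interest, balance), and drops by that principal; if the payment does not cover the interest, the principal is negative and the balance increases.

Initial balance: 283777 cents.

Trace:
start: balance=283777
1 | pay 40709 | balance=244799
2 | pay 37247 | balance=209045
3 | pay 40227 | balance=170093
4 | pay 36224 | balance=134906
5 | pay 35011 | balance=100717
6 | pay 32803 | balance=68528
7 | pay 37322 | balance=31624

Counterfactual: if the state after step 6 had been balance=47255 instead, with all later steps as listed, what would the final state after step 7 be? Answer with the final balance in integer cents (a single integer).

10221

state after step 6 := balance=47255
7 | pay 37322 | balance=10221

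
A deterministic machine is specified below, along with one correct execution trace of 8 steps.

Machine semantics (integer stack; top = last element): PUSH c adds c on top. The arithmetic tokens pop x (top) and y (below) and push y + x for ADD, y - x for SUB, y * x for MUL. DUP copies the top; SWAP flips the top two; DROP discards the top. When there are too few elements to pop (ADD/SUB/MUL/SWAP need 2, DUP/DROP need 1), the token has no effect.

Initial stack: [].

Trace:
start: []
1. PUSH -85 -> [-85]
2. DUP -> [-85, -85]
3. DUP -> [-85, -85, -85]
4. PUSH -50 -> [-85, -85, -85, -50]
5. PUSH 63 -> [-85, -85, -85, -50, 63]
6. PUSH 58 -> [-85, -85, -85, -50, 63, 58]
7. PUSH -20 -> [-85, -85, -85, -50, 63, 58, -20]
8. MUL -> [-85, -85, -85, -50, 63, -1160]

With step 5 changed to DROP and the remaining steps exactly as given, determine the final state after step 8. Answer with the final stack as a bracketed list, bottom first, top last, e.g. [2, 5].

[-85, -85, -85, -1160]

(re-executing from step 5 with the substitution; state before step 5: [-85, -85, -85, -50])
5. DROP -> [-85, -85, -85]
6. PUSH 58 -> [-85, -85, -85, 58]
7. PUSH -20 -> [-85, -85, -85, 58, -20]
8. MUL -> [-85, -85, -85, -1160]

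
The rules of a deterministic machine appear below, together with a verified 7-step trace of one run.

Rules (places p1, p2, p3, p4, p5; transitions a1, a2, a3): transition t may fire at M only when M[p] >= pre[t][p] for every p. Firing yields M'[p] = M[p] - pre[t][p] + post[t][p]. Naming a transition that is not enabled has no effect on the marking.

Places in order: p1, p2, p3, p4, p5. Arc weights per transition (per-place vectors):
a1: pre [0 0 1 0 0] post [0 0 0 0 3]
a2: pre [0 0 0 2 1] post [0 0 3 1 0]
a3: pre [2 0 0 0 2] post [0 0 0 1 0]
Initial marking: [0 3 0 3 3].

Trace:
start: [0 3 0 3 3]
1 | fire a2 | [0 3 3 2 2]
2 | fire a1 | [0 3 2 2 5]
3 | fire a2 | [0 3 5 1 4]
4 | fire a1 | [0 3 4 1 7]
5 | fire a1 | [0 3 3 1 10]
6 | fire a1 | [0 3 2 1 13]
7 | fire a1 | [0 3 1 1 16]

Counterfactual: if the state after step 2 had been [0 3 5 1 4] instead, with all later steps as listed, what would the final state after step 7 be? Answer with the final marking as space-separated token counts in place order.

state after step 2 := [0 3 5 1 4]
3 | fire a2 | [0 3 5 1 4]
4 | fire a1 | [0 3 4 1 7]
5 | fire a1 | [0 3 3 1 10]
6 | fire a1 | [0 3 2 1 13]
7 | fire a1 | [0 3 1 1 16]

0 3 1 1 16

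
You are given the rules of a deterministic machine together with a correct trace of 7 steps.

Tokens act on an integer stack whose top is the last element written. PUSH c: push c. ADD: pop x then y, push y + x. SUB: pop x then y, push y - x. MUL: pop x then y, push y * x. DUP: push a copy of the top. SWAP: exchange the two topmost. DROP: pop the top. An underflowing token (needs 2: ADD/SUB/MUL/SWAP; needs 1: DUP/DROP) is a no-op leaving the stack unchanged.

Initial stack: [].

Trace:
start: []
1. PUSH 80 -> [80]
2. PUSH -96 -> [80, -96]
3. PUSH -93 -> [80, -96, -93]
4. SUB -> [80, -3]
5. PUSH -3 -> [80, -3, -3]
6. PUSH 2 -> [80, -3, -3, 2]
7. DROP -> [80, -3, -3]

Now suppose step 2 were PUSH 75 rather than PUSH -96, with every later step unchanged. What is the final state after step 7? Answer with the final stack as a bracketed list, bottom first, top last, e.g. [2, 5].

[80, 168, -3]

(re-executing from step 2 with the substitution; state before step 2: [80])
2. PUSH 75 -> [80, 75]
3. PUSH -93 -> [80, 75, -93]
4. SUB -> [80, 168]
5. PUSH -3 -> [80, 168, -3]
6. PUSH 2 -> [80, 168, -3, 2]
7. DROP -> [80, 168, -3]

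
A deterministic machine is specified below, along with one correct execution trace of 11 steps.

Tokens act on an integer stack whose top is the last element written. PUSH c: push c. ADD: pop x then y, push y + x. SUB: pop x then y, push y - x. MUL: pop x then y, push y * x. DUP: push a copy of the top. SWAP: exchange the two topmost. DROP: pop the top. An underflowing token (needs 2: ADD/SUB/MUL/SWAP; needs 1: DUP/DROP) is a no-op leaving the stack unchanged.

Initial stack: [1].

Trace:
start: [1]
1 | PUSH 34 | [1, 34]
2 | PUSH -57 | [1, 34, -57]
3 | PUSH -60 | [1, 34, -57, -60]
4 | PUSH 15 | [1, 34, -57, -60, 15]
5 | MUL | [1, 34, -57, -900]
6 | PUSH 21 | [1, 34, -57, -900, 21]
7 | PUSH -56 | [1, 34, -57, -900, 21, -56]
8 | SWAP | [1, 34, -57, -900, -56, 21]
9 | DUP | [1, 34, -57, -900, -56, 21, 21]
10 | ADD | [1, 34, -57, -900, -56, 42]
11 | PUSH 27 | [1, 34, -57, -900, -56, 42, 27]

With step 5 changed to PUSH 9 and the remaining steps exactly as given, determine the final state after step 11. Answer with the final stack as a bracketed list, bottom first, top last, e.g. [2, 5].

(re-executing from step 5 with the substitution; state before step 5: [1, 34, -57, -60, 15])
5 | PUSH 9 | [1, 34, -57, -60, 15, 9]
6 | PUSH 21 | [1, 34, -57, -60, 15, 9, 21]
7 | PUSH -56 | [1, 34, -57, -60, 15, 9, 21, -56]
8 | SWAP | [1, 34, -57, -60, 15, 9, -56, 21]
9 | DUP | [1, 34, -57, -60, 15, 9, -56, 21, 21]
10 | ADD | [1, 34, -57, -60, 15, 9, -56, 42]
11 | PUSH 27 | [1, 34, -57, -60, 15, 9, -56, 42, 27]

[1, 34, -57, -60, 15, 9, -56, 42, 27]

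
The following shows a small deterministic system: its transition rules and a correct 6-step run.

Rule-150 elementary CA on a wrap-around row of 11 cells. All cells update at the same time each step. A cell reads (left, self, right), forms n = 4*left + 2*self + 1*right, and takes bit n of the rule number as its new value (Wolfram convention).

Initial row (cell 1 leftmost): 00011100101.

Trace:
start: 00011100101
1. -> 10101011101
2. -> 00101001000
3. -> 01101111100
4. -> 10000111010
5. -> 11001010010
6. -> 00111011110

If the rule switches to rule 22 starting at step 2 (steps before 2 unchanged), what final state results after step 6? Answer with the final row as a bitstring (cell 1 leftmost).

(re-executing steps 2..6 under rule 22; state before step 2: 10101011101)
2. -> 00101000000
3. -> 01101100000
4. -> 10000010000
5. -> 11000111001
6. -> 00101000110

00101000110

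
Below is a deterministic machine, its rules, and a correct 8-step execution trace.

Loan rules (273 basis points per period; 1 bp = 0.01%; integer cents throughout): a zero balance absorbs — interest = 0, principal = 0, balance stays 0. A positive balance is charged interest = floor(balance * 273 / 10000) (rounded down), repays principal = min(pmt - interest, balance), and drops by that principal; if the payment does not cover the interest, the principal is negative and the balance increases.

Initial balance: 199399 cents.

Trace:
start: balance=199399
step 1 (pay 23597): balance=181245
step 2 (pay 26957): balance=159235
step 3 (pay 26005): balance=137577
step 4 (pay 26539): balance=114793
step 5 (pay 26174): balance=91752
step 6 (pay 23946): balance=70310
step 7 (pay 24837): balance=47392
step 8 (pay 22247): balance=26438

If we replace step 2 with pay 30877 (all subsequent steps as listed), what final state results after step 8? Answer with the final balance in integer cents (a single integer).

21831

(re-executing from step 2 with the substitution; state before step 2: balance=181245)
step 2 (pay 30877): balance=155315
step 3 (pay 26005): balance=133550
step 4 (pay 26539): balance=110656
step 5 (pay 26174): balance=87502
step 6 (pay 23946): balance=65944
step 7 (pay 24837): balance=42907
step 8 (pay 22247): balance=21831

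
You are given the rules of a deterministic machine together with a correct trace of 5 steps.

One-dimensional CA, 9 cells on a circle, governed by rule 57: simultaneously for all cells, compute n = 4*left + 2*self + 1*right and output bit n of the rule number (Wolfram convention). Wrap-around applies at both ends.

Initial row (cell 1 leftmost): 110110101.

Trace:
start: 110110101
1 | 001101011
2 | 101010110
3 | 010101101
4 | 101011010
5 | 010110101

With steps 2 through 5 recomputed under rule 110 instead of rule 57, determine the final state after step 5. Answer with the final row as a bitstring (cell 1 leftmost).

110000111

(re-executing steps 2..5 under rule 110; state before step 2: 001101011)
2 | 011111111
3 | 110000001
4 | 010000011
5 | 110000111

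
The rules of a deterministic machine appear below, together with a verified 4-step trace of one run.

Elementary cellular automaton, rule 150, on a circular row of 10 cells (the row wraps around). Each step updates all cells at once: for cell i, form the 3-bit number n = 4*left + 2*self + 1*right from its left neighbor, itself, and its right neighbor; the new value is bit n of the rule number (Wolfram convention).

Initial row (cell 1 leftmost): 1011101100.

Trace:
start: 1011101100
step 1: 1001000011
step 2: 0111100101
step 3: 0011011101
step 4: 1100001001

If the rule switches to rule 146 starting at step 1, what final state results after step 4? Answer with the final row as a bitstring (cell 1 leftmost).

(re-executing steps 1..4 under rule 146; state before step 1: 1011101100)
step 1: 0001000011
step 2: 1010100100
step 3: 0000011011
step 4: 1000100000

1000100000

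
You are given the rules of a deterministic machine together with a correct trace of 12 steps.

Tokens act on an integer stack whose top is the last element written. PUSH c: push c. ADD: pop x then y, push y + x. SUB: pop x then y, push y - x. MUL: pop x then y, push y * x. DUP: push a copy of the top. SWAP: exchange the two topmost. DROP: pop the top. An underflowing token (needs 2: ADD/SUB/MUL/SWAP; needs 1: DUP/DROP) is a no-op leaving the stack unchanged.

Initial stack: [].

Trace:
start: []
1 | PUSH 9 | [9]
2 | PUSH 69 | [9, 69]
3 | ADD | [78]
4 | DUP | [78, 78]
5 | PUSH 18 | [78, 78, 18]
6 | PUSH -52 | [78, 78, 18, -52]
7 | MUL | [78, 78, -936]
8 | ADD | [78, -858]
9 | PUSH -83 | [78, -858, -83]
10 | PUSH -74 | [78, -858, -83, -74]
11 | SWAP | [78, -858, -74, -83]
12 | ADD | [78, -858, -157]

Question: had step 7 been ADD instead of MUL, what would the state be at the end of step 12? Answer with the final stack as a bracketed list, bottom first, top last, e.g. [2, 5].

[78, 44, -157]

(re-executing from step 7 with the substitution; state before step 7: [78, 78, 18, -52])
7 | ADD | [78, 78, -34]
8 | ADD | [78, 44]
9 | PUSH -83 | [78, 44, -83]
10 | PUSH -74 | [78, 44, -83, -74]
11 | SWAP | [78, 44, -74, -83]
12 | ADD | [78, 44, -157]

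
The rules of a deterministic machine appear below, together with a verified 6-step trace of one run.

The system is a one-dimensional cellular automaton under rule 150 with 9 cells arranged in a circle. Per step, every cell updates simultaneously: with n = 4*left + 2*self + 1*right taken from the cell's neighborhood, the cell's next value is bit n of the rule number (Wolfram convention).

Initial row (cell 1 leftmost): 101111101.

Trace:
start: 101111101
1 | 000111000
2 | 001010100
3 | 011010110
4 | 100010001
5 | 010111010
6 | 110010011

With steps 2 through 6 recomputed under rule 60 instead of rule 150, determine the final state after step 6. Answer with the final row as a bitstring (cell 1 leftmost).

(re-executing steps 2..6 under rule 60; state before step 2: 000111000)
2 | 000100100
3 | 000110110
4 | 000101101
5 | 100111011
6 | 010100110

010100110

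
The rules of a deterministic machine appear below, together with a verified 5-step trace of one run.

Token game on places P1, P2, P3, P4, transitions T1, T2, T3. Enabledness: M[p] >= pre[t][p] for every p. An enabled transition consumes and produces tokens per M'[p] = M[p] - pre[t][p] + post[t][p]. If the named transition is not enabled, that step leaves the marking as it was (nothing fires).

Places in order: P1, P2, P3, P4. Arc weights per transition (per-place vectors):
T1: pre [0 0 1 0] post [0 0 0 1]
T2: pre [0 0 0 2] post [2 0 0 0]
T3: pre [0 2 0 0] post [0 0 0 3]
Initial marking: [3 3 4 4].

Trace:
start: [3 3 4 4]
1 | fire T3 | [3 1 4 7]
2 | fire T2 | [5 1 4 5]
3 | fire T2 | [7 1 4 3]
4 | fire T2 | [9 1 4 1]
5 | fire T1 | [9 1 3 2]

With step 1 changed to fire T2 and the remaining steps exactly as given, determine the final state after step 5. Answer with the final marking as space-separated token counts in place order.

(re-executing from step 1 with the substitution; state before step 1: [3 3 4 4])
1 | fire T2 | [5 3 4 2]
2 | fire T2 | [7 3 4 0]
3 | fire T2 | [7 3 4 0]
4 | fire T2 | [7 3 4 0]
5 | fire T1 | [7 3 3 1]

7 3 3 1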